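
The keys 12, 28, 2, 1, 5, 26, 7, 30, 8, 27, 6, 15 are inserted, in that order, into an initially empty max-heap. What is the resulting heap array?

[30, 28, 26, 12, 27, 15, 7, 1, 8, 5, 6, 2]

Insert 12:
  append 12 at index 0 → [12] (no swap needed)
Insert 28:
  append 28 at index 1 → [12, 28]
  28 > parent 12 at index 0, swap → [28, 12]
Insert 2:
  append 2 at index 2 → [28, 12, 2] (no swap needed)
Insert 1:
  append 1 at index 3 → [28, 12, 2, 1] (no swap needed)
Insert 5:
  append 5 at index 4 → [28, 12, 2, 1, 5] (no swap needed)
Insert 26:
  append 26 at index 5 → [28, 12, 2, 1, 5, 26]
  26 > parent 2 at index 2, swap → [28, 12, 26, 1, 5, 2]
Insert 7:
  append 7 at index 6 → [28, 12, 26, 1, 5, 2, 7] (no swap needed)
Insert 30:
  append 30 at index 7 → [28, 12, 26, 1, 5, 2, 7, 30]
  30 > parent 1 at index 3, swap → [28, 12, 26, 30, 5, 2, 7, 1]
  30 > parent 12 at index 1, swap → [28, 30, 26, 12, 5, 2, 7, 1]
  30 > parent 28 at index 0, swap → [30, 28, 26, 12, 5, 2, 7, 1]
Insert 8:
  append 8 at index 8 → [30, 28, 26, 12, 5, 2, 7, 1, 8] (no swap needed)
Insert 27:
  append 27 at index 9 → [30, 28, 26, 12, 5, 2, 7, 1, 8, 27]
  27 > parent 5 at index 4, swap → [30, 28, 26, 12, 27, 2, 7, 1, 8, 5]
Insert 6:
  append 6 at index 10 → [30, 28, 26, 12, 27, 2, 7, 1, 8, 5, 6] (no swap needed)
Insert 15:
  append 15 at index 11 → [30, 28, 26, 12, 27, 2, 7, 1, 8, 5, 6, 15]
  15 > parent 2 at index 5, swap → [30, 28, 26, 12, 27, 15, 7, 1, 8, 5, 6, 2]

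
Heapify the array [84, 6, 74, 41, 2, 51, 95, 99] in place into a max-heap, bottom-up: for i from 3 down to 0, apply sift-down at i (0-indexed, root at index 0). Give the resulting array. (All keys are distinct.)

[99, 84, 95, 41, 2, 51, 74, 6]

sift down from index 3:
  41 vs only child 99 at index 7, swap → [84, 6, 74, 99, 2, 51, 95, 41]
sift down from index 2:
  74 vs larger child 95 at index 6, swap → [84, 6, 95, 99, 2, 51, 74, 41]
sift down from index 1:
  6 vs larger child 99 at index 3, swap → [84, 99, 95, 6, 2, 51, 74, 41]
  6 vs only child 41 at index 7, swap → [84, 99, 95, 41, 2, 51, 74, 6]
sift down from index 0:
  84 vs larger child 99 at index 1, swap → [99, 84, 95, 41, 2, 51, 74, 6]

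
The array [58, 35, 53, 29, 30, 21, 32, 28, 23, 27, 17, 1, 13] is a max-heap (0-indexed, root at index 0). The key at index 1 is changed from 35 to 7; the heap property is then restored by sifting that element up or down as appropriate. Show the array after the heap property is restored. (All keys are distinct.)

[58, 30, 53, 29, 27, 21, 32, 28, 23, 7, 17, 1, 13]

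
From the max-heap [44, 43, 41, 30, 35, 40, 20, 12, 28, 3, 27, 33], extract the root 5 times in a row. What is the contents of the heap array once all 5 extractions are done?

extract-max #1 returns 44:
  remove root 44; move last element 33 to root → [33, 43, 41, 30, 35, 40, 20, 12, 28, 3, 27]
  33 vs larger child 43 at index 1, swap → [43, 33, 41, 30, 35, 40, 20, 12, 28, 3, 27]
  33 vs larger child 35 at index 4, swap → [43, 35, 41, 30, 33, 40, 20, 12, 28, 3, 27]
extract-max #2 returns 43:
  remove root 43; move last element 27 to root → [27, 35, 41, 30, 33, 40, 20, 12, 28, 3]
  27 vs larger child 41 at index 2, swap → [41, 35, 27, 30, 33, 40, 20, 12, 28, 3]
  27 vs larger child 40 at index 5, swap → [41, 35, 40, 30, 33, 27, 20, 12, 28, 3]
extract-max #3 returns 41:
  remove root 41; move last element 3 to root → [3, 35, 40, 30, 33, 27, 20, 12, 28]
  3 vs larger child 40 at index 2, swap → [40, 35, 3, 30, 33, 27, 20, 12, 28]
  3 vs larger child 27 at index 5, swap → [40, 35, 27, 30, 33, 3, 20, 12, 28]
extract-max #4 returns 40:
  remove root 40; move last element 28 to root → [28, 35, 27, 30, 33, 3, 20, 12]
  28 vs larger child 35 at index 1, swap → [35, 28, 27, 30, 33, 3, 20, 12]
  28 vs larger child 33 at index 4, swap → [35, 33, 27, 30, 28, 3, 20, 12]
extract-max #5 returns 35:
  remove root 35; move last element 12 to root → [12, 33, 27, 30, 28, 3, 20]
  12 vs larger child 33 at index 1, swap → [33, 12, 27, 30, 28, 3, 20]
  12 vs larger child 30 at index 3, swap → [33, 30, 27, 12, 28, 3, 20]

[33, 30, 27, 12, 28, 3, 20]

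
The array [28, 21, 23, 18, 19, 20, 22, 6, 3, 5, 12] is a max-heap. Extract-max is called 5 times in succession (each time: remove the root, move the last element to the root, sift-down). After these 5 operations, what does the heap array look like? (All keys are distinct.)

[19, 18, 12, 6, 3, 5]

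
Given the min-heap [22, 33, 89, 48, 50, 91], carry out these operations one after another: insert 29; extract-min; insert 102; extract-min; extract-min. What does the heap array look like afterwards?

insert 29:
  append 29 at index 6 → [22, 33, 89, 48, 50, 91, 29]
  29 < parent 89 at index 2, swap → [22, 33, 29, 48, 50, 91, 89]
extract-min → returns 22:
  remove root 22; move last element 89 to root → [89, 33, 29, 48, 50, 91]
  89 vs smaller child 29 at index 2, swap → [29, 33, 89, 48, 50, 91]
insert 102:
  append 102 at index 6 → [29, 33, 89, 48, 50, 91, 102] (no swap needed)
extract-min → returns 29:
  remove root 29; move last element 102 to root → [102, 33, 89, 48, 50, 91]
  102 vs smaller child 33 at index 1, swap → [33, 102, 89, 48, 50, 91]
  102 vs smaller child 48 at index 3, swap → [33, 48, 89, 102, 50, 91]
extract-min → returns 33:
  remove root 33; move last element 91 to root → [91, 48, 89, 102, 50]
  91 vs smaller child 48 at index 1, swap → [48, 91, 89, 102, 50]
  91 vs smaller child 50 at index 4, swap → [48, 50, 89, 102, 91]

[48, 50, 89, 102, 91]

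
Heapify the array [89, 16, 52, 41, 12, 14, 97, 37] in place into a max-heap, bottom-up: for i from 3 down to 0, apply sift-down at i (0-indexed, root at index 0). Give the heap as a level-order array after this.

[97, 41, 89, 37, 12, 14, 52, 16]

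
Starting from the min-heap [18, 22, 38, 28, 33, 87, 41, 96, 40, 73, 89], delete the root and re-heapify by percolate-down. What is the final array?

remove root 18; move last element 89 to root → [89, 22, 38, 28, 33, 87, 41, 96, 40, 73]
89 vs smaller child 22 at index 1, swap → [22, 89, 38, 28, 33, 87, 41, 96, 40, 73]
89 vs smaller child 28 at index 3, swap → [22, 28, 38, 89, 33, 87, 41, 96, 40, 73]
89 vs smaller child 40 at index 8, swap → [22, 28, 38, 40, 33, 87, 41, 96, 89, 73]

[22, 28, 38, 40, 33, 87, 41, 96, 89, 73]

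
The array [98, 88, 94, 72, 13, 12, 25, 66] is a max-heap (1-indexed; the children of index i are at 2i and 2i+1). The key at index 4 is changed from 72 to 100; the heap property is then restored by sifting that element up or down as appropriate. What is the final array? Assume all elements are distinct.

set index 4 from 72 to 100 → [98, 88, 94, 100, 13, 12, 25, 66]
100 > parent 88 at index 2, swap → [98, 100, 94, 88, 13, 12, 25, 66]
100 > parent 98 at index 1, swap → [100, 98, 94, 88, 13, 12, 25, 66]

[100, 98, 94, 88, 13, 12, 25, 66]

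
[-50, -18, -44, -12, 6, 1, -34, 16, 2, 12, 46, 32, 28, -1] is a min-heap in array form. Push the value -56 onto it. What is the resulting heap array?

[-56, -18, -50, -12, 6, 1, -44, 16, 2, 12, 46, 32, 28, -1, -34]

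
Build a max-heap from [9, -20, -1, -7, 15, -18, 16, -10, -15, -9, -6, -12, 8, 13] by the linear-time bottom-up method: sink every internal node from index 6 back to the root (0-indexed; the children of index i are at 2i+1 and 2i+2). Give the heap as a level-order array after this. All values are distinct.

[16, 15, 13, -7, -6, 8, 9, -10, -15, -9, -20, -12, -18, -1]

sift down from index 6: already satisfies heap property
sift down from index 5:
  -18 vs larger child 8 at index 12, swap → [9, -20, -1, -7, 15, 8, 16, -10, -15, -9, -6, -12, -18, 13]
sift down from index 4: already satisfies heap property
sift down from index 3: already satisfies heap property
sift down from index 2:
  -1 vs larger child 16 at index 6, swap → [9, -20, 16, -7, 15, 8, -1, -10, -15, -9, -6, -12, -18, 13]
  -1 vs only child 13 at index 13, swap → [9, -20, 16, -7, 15, 8, 13, -10, -15, -9, -6, -12, -18, -1]
sift down from index 1:
  -20 vs larger child 15 at index 4, swap → [9, 15, 16, -7, -20, 8, 13, -10, -15, -9, -6, -12, -18, -1]
  -20 vs larger child -6 at index 10, swap → [9, 15, 16, -7, -6, 8, 13, -10, -15, -9, -20, -12, -18, -1]
sift down from index 0:
  9 vs larger child 16 at index 2, swap → [16, 15, 9, -7, -6, 8, 13, -10, -15, -9, -20, -12, -18, -1]
  9 vs larger child 13 at index 6, swap → [16, 15, 13, -7, -6, 8, 9, -10, -15, -9, -20, -12, -18, -1]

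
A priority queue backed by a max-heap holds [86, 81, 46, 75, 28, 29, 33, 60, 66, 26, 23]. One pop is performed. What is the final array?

[81, 75, 46, 66, 28, 29, 33, 60, 23, 26]

remove root 86; move last element 23 to root → [23, 81, 46, 75, 28, 29, 33, 60, 66, 26]
23 vs larger child 81 at index 1, swap → [81, 23, 46, 75, 28, 29, 33, 60, 66, 26]
23 vs larger child 75 at index 3, swap → [81, 75, 46, 23, 28, 29, 33, 60, 66, 26]
23 vs larger child 66 at index 8, swap → [81, 75, 46, 66, 28, 29, 33, 60, 23, 26]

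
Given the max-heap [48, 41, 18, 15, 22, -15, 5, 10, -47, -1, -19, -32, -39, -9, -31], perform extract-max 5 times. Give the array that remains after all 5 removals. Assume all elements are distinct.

[10, -1, 5, -9, -19, -15, -39, -32, -47, -31]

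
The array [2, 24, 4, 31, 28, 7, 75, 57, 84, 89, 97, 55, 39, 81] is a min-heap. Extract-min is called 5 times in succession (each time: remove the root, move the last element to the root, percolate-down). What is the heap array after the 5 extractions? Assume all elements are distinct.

[31, 57, 39, 84, 81, 55, 75, 97, 89]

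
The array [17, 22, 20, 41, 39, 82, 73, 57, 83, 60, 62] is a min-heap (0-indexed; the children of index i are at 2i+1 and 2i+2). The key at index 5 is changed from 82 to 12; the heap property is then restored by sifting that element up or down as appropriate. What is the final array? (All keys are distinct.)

[12, 22, 17, 41, 39, 20, 73, 57, 83, 60, 62]

set index 5 from 82 to 12 → [17, 22, 20, 41, 39, 12, 73, 57, 83, 60, 62]
12 < parent 20 at index 2, swap → [17, 22, 12, 41, 39, 20, 73, 57, 83, 60, 62]
12 < parent 17 at index 0, swap → [12, 22, 17, 41, 39, 20, 73, 57, 83, 60, 62]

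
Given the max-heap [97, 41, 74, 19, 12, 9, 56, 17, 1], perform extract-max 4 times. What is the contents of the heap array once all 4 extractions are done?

[19, 12, 17, 1, 9]

extract-max #1 returns 97:
  remove root 97; move last element 1 to root → [1, 41, 74, 19, 12, 9, 56, 17]
  1 vs larger child 74 at index 2, swap → [74, 41, 1, 19, 12, 9, 56, 17]
  1 vs larger child 56 at index 6, swap → [74, 41, 56, 19, 12, 9, 1, 17]
extract-max #2 returns 74:
  remove root 74; move last element 17 to root → [17, 41, 56, 19, 12, 9, 1]
  17 vs larger child 56 at index 2, swap → [56, 41, 17, 19, 12, 9, 1]
extract-max #3 returns 56:
  remove root 56; move last element 1 to root → [1, 41, 17, 19, 12, 9]
  1 vs larger child 41 at index 1, swap → [41, 1, 17, 19, 12, 9]
  1 vs larger child 19 at index 3, swap → [41, 19, 17, 1, 12, 9]
extract-max #4 returns 41:
  remove root 41; move last element 9 to root → [9, 19, 17, 1, 12]
  9 vs larger child 19 at index 1, swap → [19, 9, 17, 1, 12]
  9 vs larger child 12 at index 4, swap → [19, 12, 17, 1, 9]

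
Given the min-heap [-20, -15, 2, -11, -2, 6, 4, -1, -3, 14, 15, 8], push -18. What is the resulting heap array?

[-20, -15, -18, -11, -2, 2, 4, -1, -3, 14, 15, 8, 6]

append -18 at index 12 → [-20, -15, 2, -11, -2, 6, 4, -1, -3, 14, 15, 8, -18]
-18 < parent 6 at index 5, swap → [-20, -15, 2, -11, -2, -18, 4, -1, -3, 14, 15, 8, 6]
-18 < parent 2 at index 2, swap → [-20, -15, -18, -11, -2, 2, 4, -1, -3, 14, 15, 8, 6]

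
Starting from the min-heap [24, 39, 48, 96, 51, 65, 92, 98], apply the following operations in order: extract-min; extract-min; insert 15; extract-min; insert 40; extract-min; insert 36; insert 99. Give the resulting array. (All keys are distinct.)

extract-min → returns 24:
  remove root 24; move last element 98 to root → [98, 39, 48, 96, 51, 65, 92]
  98 vs smaller child 39 at index 1, swap → [39, 98, 48, 96, 51, 65, 92]
  98 vs smaller child 51 at index 4, swap → [39, 51, 48, 96, 98, 65, 92]
extract-min → returns 39:
  remove root 39; move last element 92 to root → [92, 51, 48, 96, 98, 65]
  92 vs smaller child 48 at index 2, swap → [48, 51, 92, 96, 98, 65]
  92 vs only child 65 at index 5, swap → [48, 51, 65, 96, 98, 92]
insert 15:
  append 15 at index 6 → [48, 51, 65, 96, 98, 92, 15]
  15 < parent 65 at index 2, swap → [48, 51, 15, 96, 98, 92, 65]
  15 < parent 48 at index 0, swap → [15, 51, 48, 96, 98, 92, 65]
extract-min → returns 15:
  remove root 15; move last element 65 to root → [65, 51, 48, 96, 98, 92]
  65 vs smaller child 48 at index 2, swap → [48, 51, 65, 96, 98, 92]
insert 40:
  append 40 at index 6 → [48, 51, 65, 96, 98, 92, 40]
  40 < parent 65 at index 2, swap → [48, 51, 40, 96, 98, 92, 65]
  40 < parent 48 at index 0, swap → [40, 51, 48, 96, 98, 92, 65]
extract-min → returns 40:
  remove root 40; move last element 65 to root → [65, 51, 48, 96, 98, 92]
  65 vs smaller child 48 at index 2, swap → [48, 51, 65, 96, 98, 92]
insert 36:
  append 36 at index 6 → [48, 51, 65, 96, 98, 92, 36]
  36 < parent 65 at index 2, swap → [48, 51, 36, 96, 98, 92, 65]
  36 < parent 48 at index 0, swap → [36, 51, 48, 96, 98, 92, 65]
insert 99:
  append 99 at index 7 → [36, 51, 48, 96, 98, 92, 65, 99] (no swap needed)

[36, 51, 48, 96, 98, 92, 65, 99]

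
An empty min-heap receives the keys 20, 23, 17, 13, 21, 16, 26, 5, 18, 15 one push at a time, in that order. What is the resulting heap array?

[5, 13, 16, 17, 15, 20, 26, 23, 18, 21]

Insert 20:
  append 20 at index 0 → [20] (no swap needed)
Insert 23:
  append 23 at index 1 → [20, 23] (no swap needed)
Insert 17:
  append 17 at index 2 → [20, 23, 17]
  17 < parent 20 at index 0, swap → [17, 23, 20]
Insert 13:
  append 13 at index 3 → [17, 23, 20, 13]
  13 < parent 23 at index 1, swap → [17, 13, 20, 23]
  13 < parent 17 at index 0, swap → [13, 17, 20, 23]
Insert 21:
  append 21 at index 4 → [13, 17, 20, 23, 21] (no swap needed)
Insert 16:
  append 16 at index 5 → [13, 17, 20, 23, 21, 16]
  16 < parent 20 at index 2, swap → [13, 17, 16, 23, 21, 20]
Insert 26:
  append 26 at index 6 → [13, 17, 16, 23, 21, 20, 26] (no swap needed)
Insert 5:
  append 5 at index 7 → [13, 17, 16, 23, 21, 20, 26, 5]
  5 < parent 23 at index 3, swap → [13, 17, 16, 5, 21, 20, 26, 23]
  5 < parent 17 at index 1, swap → [13, 5, 16, 17, 21, 20, 26, 23]
  5 < parent 13 at index 0, swap → [5, 13, 16, 17, 21, 20, 26, 23]
Insert 18:
  append 18 at index 8 → [5, 13, 16, 17, 21, 20, 26, 23, 18] (no swap needed)
Insert 15:
  append 15 at index 9 → [5, 13, 16, 17, 21, 20, 26, 23, 18, 15]
  15 < parent 21 at index 4, swap → [5, 13, 16, 17, 15, 20, 26, 23, 18, 21]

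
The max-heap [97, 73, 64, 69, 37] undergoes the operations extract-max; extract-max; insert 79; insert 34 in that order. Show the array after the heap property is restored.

[79, 69, 64, 37, 34]

extract-max → returns 97:
  remove root 97; move last element 37 to root → [37, 73, 64, 69]
  37 vs larger child 73 at index 1, swap → [73, 37, 64, 69]
  37 vs only child 69 at index 3, swap → [73, 69, 64, 37]
extract-max → returns 73:
  remove root 73; move last element 37 to root → [37, 69, 64]
  37 vs larger child 69 at index 1, swap → [69, 37, 64]
insert 79:
  append 79 at index 3 → [69, 37, 64, 79]
  79 > parent 37 at index 1, swap → [69, 79, 64, 37]
  79 > parent 69 at index 0, swap → [79, 69, 64, 37]
insert 34:
  append 34 at index 4 → [79, 69, 64, 37, 34] (no swap needed)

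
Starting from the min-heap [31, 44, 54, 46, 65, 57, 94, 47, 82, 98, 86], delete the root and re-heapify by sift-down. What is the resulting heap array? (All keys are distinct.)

[44, 46, 54, 47, 65, 57, 94, 86, 82, 98]

remove root 31; move last element 86 to root → [86, 44, 54, 46, 65, 57, 94, 47, 82, 98]
86 vs smaller child 44 at index 1, swap → [44, 86, 54, 46, 65, 57, 94, 47, 82, 98]
86 vs smaller child 46 at index 3, swap → [44, 46, 54, 86, 65, 57, 94, 47, 82, 98]
86 vs smaller child 47 at index 7, swap → [44, 46, 54, 47, 65, 57, 94, 86, 82, 98]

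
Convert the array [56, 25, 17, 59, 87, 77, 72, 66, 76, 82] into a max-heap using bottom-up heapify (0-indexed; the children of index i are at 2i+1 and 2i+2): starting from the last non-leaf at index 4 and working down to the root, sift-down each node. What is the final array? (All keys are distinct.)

[87, 82, 77, 76, 56, 17, 72, 66, 59, 25]

sift down from index 4: already satisfies heap property
sift down from index 3:
  59 vs larger child 76 at index 8, swap → [56, 25, 17, 76, 87, 77, 72, 66, 59, 82]
sift down from index 2:
  17 vs larger child 77 at index 5, swap → [56, 25, 77, 76, 87, 17, 72, 66, 59, 82]
sift down from index 1:
  25 vs larger child 87 at index 4, swap → [56, 87, 77, 76, 25, 17, 72, 66, 59, 82]
  25 vs only child 82 at index 9, swap → [56, 87, 77, 76, 82, 17, 72, 66, 59, 25]
sift down from index 0:
  56 vs larger child 87 at index 1, swap → [87, 56, 77, 76, 82, 17, 72, 66, 59, 25]
  56 vs larger child 82 at index 4, swap → [87, 82, 77, 76, 56, 17, 72, 66, 59, 25]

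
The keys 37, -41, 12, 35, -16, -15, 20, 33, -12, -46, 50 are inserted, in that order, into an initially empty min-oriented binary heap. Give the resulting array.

[-46, -41, -15, -12, -16, 12, 20, 37, 33, 35, 50]

Insert 37:
  append 37 at index 0 → [37] (no swap needed)
Insert -41:
  append -41 at index 1 → [37, -41]
  -41 < parent 37 at index 0, swap → [-41, 37]
Insert 12:
  append 12 at index 2 → [-41, 37, 12] (no swap needed)
Insert 35:
  append 35 at index 3 → [-41, 37, 12, 35]
  35 < parent 37 at index 1, swap → [-41, 35, 12, 37]
Insert -16:
  append -16 at index 4 → [-41, 35, 12, 37, -16]
  -16 < parent 35 at index 1, swap → [-41, -16, 12, 37, 35]
Insert -15:
  append -15 at index 5 → [-41, -16, 12, 37, 35, -15]
  -15 < parent 12 at index 2, swap → [-41, -16, -15, 37, 35, 12]
Insert 20:
  append 20 at index 6 → [-41, -16, -15, 37, 35, 12, 20] (no swap needed)
Insert 33:
  append 33 at index 7 → [-41, -16, -15, 37, 35, 12, 20, 33]
  33 < parent 37 at index 3, swap → [-41, -16, -15, 33, 35, 12, 20, 37]
Insert -12:
  append -12 at index 8 → [-41, -16, -15, 33, 35, 12, 20, 37, -12]
  -12 < parent 33 at index 3, swap → [-41, -16, -15, -12, 35, 12, 20, 37, 33]
Insert -46:
  append -46 at index 9 → [-41, -16, -15, -12, 35, 12, 20, 37, 33, -46]
  -46 < parent 35 at index 4, swap → [-41, -16, -15, -12, -46, 12, 20, 37, 33, 35]
  -46 < parent -16 at index 1, swap → [-41, -46, -15, -12, -16, 12, 20, 37, 33, 35]
  -46 < parent -41 at index 0, swap → [-46, -41, -15, -12, -16, 12, 20, 37, 33, 35]
Insert 50:
  append 50 at index 10 → [-46, -41, -15, -12, -16, 12, 20, 37, 33, 35, 50] (no swap needed)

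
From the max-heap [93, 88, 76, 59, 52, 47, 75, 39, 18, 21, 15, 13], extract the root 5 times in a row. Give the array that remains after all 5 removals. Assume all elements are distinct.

extract-max #1 returns 93:
  remove root 93; move last element 13 to root → [13, 88, 76, 59, 52, 47, 75, 39, 18, 21, 15]
  13 vs larger child 88 at index 1, swap → [88, 13, 76, 59, 52, 47, 75, 39, 18, 21, 15]
  13 vs larger child 59 at index 3, swap → [88, 59, 76, 13, 52, 47, 75, 39, 18, 21, 15]
  13 vs larger child 39 at index 7, swap → [88, 59, 76, 39, 52, 47, 75, 13, 18, 21, 15]
extract-max #2 returns 88:
  remove root 88; move last element 15 to root → [15, 59, 76, 39, 52, 47, 75, 13, 18, 21]
  15 vs larger child 76 at index 2, swap → [76, 59, 15, 39, 52, 47, 75, 13, 18, 21]
  15 vs larger child 75 at index 6, swap → [76, 59, 75, 39, 52, 47, 15, 13, 18, 21]
extract-max #3 returns 76:
  remove root 76; move last element 21 to root → [21, 59, 75, 39, 52, 47, 15, 13, 18]
  21 vs larger child 75 at index 2, swap → [75, 59, 21, 39, 52, 47, 15, 13, 18]
  21 vs larger child 47 at index 5, swap → [75, 59, 47, 39, 52, 21, 15, 13, 18]
extract-max #4 returns 75:
  remove root 75; move last element 18 to root → [18, 59, 47, 39, 52, 21, 15, 13]
  18 vs larger child 59 at index 1, swap → [59, 18, 47, 39, 52, 21, 15, 13]
  18 vs larger child 52 at index 4, swap → [59, 52, 47, 39, 18, 21, 15, 13]
extract-max #5 returns 59:
  remove root 59; move last element 13 to root → [13, 52, 47, 39, 18, 21, 15]
  13 vs larger child 52 at index 1, swap → [52, 13, 47, 39, 18, 21, 15]
  13 vs larger child 39 at index 3, swap → [52, 39, 47, 13, 18, 21, 15]

[52, 39, 47, 13, 18, 21, 15]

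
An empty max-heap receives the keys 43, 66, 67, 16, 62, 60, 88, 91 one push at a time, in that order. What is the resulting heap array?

Insert 43:
  append 43 at index 0 → [43] (no swap needed)
Insert 66:
  append 66 at index 1 → [43, 66]
  66 > parent 43 at index 0, swap → [66, 43]
Insert 67:
  append 67 at index 2 → [66, 43, 67]
  67 > parent 66 at index 0, swap → [67, 43, 66]
Insert 16:
  append 16 at index 3 → [67, 43, 66, 16] (no swap needed)
Insert 62:
  append 62 at index 4 → [67, 43, 66, 16, 62]
  62 > parent 43 at index 1, swap → [67, 62, 66, 16, 43]
Insert 60:
  append 60 at index 5 → [67, 62, 66, 16, 43, 60] (no swap needed)
Insert 88:
  append 88 at index 6 → [67, 62, 66, 16, 43, 60, 88]
  88 > parent 66 at index 2, swap → [67, 62, 88, 16, 43, 60, 66]
  88 > parent 67 at index 0, swap → [88, 62, 67, 16, 43, 60, 66]
Insert 91:
  append 91 at index 7 → [88, 62, 67, 16, 43, 60, 66, 91]
  91 > parent 16 at index 3, swap → [88, 62, 67, 91, 43, 60, 66, 16]
  91 > parent 62 at index 1, swap → [88, 91, 67, 62, 43, 60, 66, 16]
  91 > parent 88 at index 0, swap → [91, 88, 67, 62, 43, 60, 66, 16]

[91, 88, 67, 62, 43, 60, 66, 16]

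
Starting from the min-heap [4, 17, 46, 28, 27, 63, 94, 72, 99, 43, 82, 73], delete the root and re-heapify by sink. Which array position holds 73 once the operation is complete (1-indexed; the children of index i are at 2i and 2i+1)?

10

remove root 4; move last element 73 to root → [73, 17, 46, 28, 27, 63, 94, 72, 99, 43, 82]
73 vs smaller child 17 at index 2, swap → [17, 73, 46, 28, 27, 63, 94, 72, 99, 43, 82]
73 vs smaller child 27 at index 5, swap → [17, 27, 46, 28, 73, 63, 94, 72, 99, 43, 82]
73 vs smaller child 43 at index 10, swap → [17, 27, 46, 28, 43, 63, 94, 72, 99, 73, 82]
resulting array: [17, 27, 46, 28, 43, 63, 94, 72, 99, 73, 82]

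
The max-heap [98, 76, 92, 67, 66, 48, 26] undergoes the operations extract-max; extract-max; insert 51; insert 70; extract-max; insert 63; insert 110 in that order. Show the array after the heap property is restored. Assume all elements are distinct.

extract-max → returns 98:
  remove root 98; move last element 26 to root → [26, 76, 92, 67, 66, 48]
  26 vs larger child 92 at index 2, swap → [92, 76, 26, 67, 66, 48]
  26 vs only child 48 at index 5, swap → [92, 76, 48, 67, 66, 26]
extract-max → returns 92:
  remove root 92; move last element 26 to root → [26, 76, 48, 67, 66]
  26 vs larger child 76 at index 1, swap → [76, 26, 48, 67, 66]
  26 vs larger child 67 at index 3, swap → [76, 67, 48, 26, 66]
insert 51:
  append 51 at index 5 → [76, 67, 48, 26, 66, 51]
  51 > parent 48 at index 2, swap → [76, 67, 51, 26, 66, 48]
insert 70:
  append 70 at index 6 → [76, 67, 51, 26, 66, 48, 70]
  70 > parent 51 at index 2, swap → [76, 67, 70, 26, 66, 48, 51]
extract-max → returns 76:
  remove root 76; move last element 51 to root → [51, 67, 70, 26, 66, 48]
  51 vs larger child 70 at index 2, swap → [70, 67, 51, 26, 66, 48]
insert 63:
  append 63 at index 6 → [70, 67, 51, 26, 66, 48, 63]
  63 > parent 51 at index 2, swap → [70, 67, 63, 26, 66, 48, 51]
insert 110:
  append 110 at index 7 → [70, 67, 63, 26, 66, 48, 51, 110]
  110 > parent 26 at index 3, swap → [70, 67, 63, 110, 66, 48, 51, 26]
  110 > parent 67 at index 1, swap → [70, 110, 63, 67, 66, 48, 51, 26]
  110 > parent 70 at index 0, swap → [110, 70, 63, 67, 66, 48, 51, 26]

[110, 70, 63, 67, 66, 48, 51, 26]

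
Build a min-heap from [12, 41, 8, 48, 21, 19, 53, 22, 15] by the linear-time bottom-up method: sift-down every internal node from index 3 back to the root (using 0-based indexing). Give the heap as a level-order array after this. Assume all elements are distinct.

[8, 15, 12, 22, 21, 19, 53, 41, 48]

sift down from index 3:
  48 vs smaller child 15 at index 8, swap → [12, 41, 8, 15, 21, 19, 53, 22, 48]
sift down from index 2: already satisfies heap property
sift down from index 1:
  41 vs smaller child 15 at index 3, swap → [12, 15, 8, 41, 21, 19, 53, 22, 48]
  41 vs smaller child 22 at index 7, swap → [12, 15, 8, 22, 21, 19, 53, 41, 48]
sift down from index 0:
  12 vs smaller child 8 at index 2, swap → [8, 15, 12, 22, 21, 19, 53, 41, 48]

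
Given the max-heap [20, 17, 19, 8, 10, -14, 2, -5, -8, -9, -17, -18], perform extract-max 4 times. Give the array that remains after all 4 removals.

[8, -5, 2, -8, -9, -14, -18, -17]

extract-max #1 returns 20:
  remove root 20; move last element -18 to root → [-18, 17, 19, 8, 10, -14, 2, -5, -8, -9, -17]
  -18 vs larger child 19 at index 2, swap → [19, 17, -18, 8, 10, -14, 2, -5, -8, -9, -17]
  -18 vs larger child 2 at index 6, swap → [19, 17, 2, 8, 10, -14, -18, -5, -8, -9, -17]
extract-max #2 returns 19:
  remove root 19; move last element -17 to root → [-17, 17, 2, 8, 10, -14, -18, -5, -8, -9]
  -17 vs larger child 17 at index 1, swap → [17, -17, 2, 8, 10, -14, -18, -5, -8, -9]
  -17 vs larger child 10 at index 4, swap → [17, 10, 2, 8, -17, -14, -18, -5, -8, -9]
  -17 vs only child -9 at index 9, swap → [17, 10, 2, 8, -9, -14, -18, -5, -8, -17]
extract-max #3 returns 17:
  remove root 17; move last element -17 to root → [-17, 10, 2, 8, -9, -14, -18, -5, -8]
  -17 vs larger child 10 at index 1, swap → [10, -17, 2, 8, -9, -14, -18, -5, -8]
  -17 vs larger child 8 at index 3, swap → [10, 8, 2, -17, -9, -14, -18, -5, -8]
  -17 vs larger child -5 at index 7, swap → [10, 8, 2, -5, -9, -14, -18, -17, -8]
extract-max #4 returns 10:
  remove root 10; move last element -8 to root → [-8, 8, 2, -5, -9, -14, -18, -17]
  -8 vs larger child 8 at index 1, swap → [8, -8, 2, -5, -9, -14, -18, -17]
  -8 vs larger child -5 at index 3, swap → [8, -5, 2, -8, -9, -14, -18, -17]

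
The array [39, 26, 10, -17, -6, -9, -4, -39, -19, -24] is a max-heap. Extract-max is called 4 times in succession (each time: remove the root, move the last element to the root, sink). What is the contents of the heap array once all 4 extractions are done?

[-6, -17, -9, -19, -24, -39]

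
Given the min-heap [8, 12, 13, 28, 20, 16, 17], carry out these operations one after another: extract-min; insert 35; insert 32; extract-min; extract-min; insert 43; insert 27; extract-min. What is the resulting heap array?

[17, 20, 32, 27, 28, 35, 43]

extract-min → returns 8:
  remove root 8; move last element 17 to root → [17, 12, 13, 28, 20, 16]
  17 vs smaller child 12 at index 1, swap → [12, 17, 13, 28, 20, 16]
insert 35:
  append 35 at index 6 → [12, 17, 13, 28, 20, 16, 35] (no swap needed)
insert 32:
  append 32 at index 7 → [12, 17, 13, 28, 20, 16, 35, 32] (no swap needed)
extract-min → returns 12:
  remove root 12; move last element 32 to root → [32, 17, 13, 28, 20, 16, 35]
  32 vs smaller child 13 at index 2, swap → [13, 17, 32, 28, 20, 16, 35]
  32 vs smaller child 16 at index 5, swap → [13, 17, 16, 28, 20, 32, 35]
extract-min → returns 13:
  remove root 13; move last element 35 to root → [35, 17, 16, 28, 20, 32]
  35 vs smaller child 16 at index 2, swap → [16, 17, 35, 28, 20, 32]
  35 vs only child 32 at index 5, swap → [16, 17, 32, 28, 20, 35]
insert 43:
  append 43 at index 6 → [16, 17, 32, 28, 20, 35, 43] (no swap needed)
insert 27:
  append 27 at index 7 → [16, 17, 32, 28, 20, 35, 43, 27]
  27 < parent 28 at index 3, swap → [16, 17, 32, 27, 20, 35, 43, 28]
extract-min → returns 16:
  remove root 16; move last element 28 to root → [28, 17, 32, 27, 20, 35, 43]
  28 vs smaller child 17 at index 1, swap → [17, 28, 32, 27, 20, 35, 43]
  28 vs smaller child 20 at index 4, swap → [17, 20, 32, 27, 28, 35, 43]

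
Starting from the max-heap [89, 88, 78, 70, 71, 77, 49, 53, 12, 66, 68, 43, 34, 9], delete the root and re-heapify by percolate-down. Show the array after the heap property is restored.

remove root 89; move last element 9 to root → [9, 88, 78, 70, 71, 77, 49, 53, 12, 66, 68, 43, 34]
9 vs larger child 88 at index 1, swap → [88, 9, 78, 70, 71, 77, 49, 53, 12, 66, 68, 43, 34]
9 vs larger child 71 at index 4, swap → [88, 71, 78, 70, 9, 77, 49, 53, 12, 66, 68, 43, 34]
9 vs larger child 68 at index 10, swap → [88, 71, 78, 70, 68, 77, 49, 53, 12, 66, 9, 43, 34]

[88, 71, 78, 70, 68, 77, 49, 53, 12, 66, 9, 43, 34]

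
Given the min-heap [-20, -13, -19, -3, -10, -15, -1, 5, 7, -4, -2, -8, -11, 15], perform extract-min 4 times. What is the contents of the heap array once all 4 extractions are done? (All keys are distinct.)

extract-min #1 returns -20:
  remove root -20; move last element 15 to root → [15, -13, -19, -3, -10, -15, -1, 5, 7, -4, -2, -8, -11]
  15 vs smaller child -19 at index 2, swap → [-19, -13, 15, -3, -10, -15, -1, 5, 7, -4, -2, -8, -11]
  15 vs smaller child -15 at index 5, swap → [-19, -13, -15, -3, -10, 15, -1, 5, 7, -4, -2, -8, -11]
  15 vs smaller child -11 at index 12, swap → [-19, -13, -15, -3, -10, -11, -1, 5, 7, -4, -2, -8, 15]
extract-min #2 returns -19:
  remove root -19; move last element 15 to root → [15, -13, -15, -3, -10, -11, -1, 5, 7, -4, -2, -8]
  15 vs smaller child -15 at index 2, swap → [-15, -13, 15, -3, -10, -11, -1, 5, 7, -4, -2, -8]
  15 vs smaller child -11 at index 5, swap → [-15, -13, -11, -3, -10, 15, -1, 5, 7, -4, -2, -8]
  15 vs only child -8 at index 11, swap → [-15, -13, -11, -3, -10, -8, -1, 5, 7, -4, -2, 15]
extract-min #3 returns -15:
  remove root -15; move last element 15 to root → [15, -13, -11, -3, -10, -8, -1, 5, 7, -4, -2]
  15 vs smaller child -13 at index 1, swap → [-13, 15, -11, -3, -10, -8, -1, 5, 7, -4, -2]
  15 vs smaller child -10 at index 4, swap → [-13, -10, -11, -3, 15, -8, -1, 5, 7, -4, -2]
  15 vs smaller child -4 at index 9, swap → [-13, -10, -11, -3, -4, -8, -1, 5, 7, 15, -2]
extract-min #4 returns -13:
  remove root -13; move last element -2 to root → [-2, -10, -11, -3, -4, -8, -1, 5, 7, 15]
  -2 vs smaller child -11 at index 2, swap → [-11, -10, -2, -3, -4, -8, -1, 5, 7, 15]
  -2 vs smaller child -8 at index 5, swap → [-11, -10, -8, -3, -4, -2, -1, 5, 7, 15]

[-11, -10, -8, -3, -4, -2, -1, 5, 7, 15]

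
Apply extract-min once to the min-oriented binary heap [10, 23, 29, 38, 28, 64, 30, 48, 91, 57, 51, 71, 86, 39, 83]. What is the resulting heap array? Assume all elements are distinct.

remove root 10; move last element 83 to root → [83, 23, 29, 38, 28, 64, 30, 48, 91, 57, 51, 71, 86, 39]
83 vs smaller child 23 at index 1, swap → [23, 83, 29, 38, 28, 64, 30, 48, 91, 57, 51, 71, 86, 39]
83 vs smaller child 28 at index 4, swap → [23, 28, 29, 38, 83, 64, 30, 48, 91, 57, 51, 71, 86, 39]
83 vs smaller child 51 at index 10, swap → [23, 28, 29, 38, 51, 64, 30, 48, 91, 57, 83, 71, 86, 39]

[23, 28, 29, 38, 51, 64, 30, 48, 91, 57, 83, 71, 86, 39]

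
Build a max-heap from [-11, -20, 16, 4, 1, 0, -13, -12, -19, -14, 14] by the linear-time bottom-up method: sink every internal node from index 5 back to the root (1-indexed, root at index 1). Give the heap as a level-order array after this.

sift down from index 5:
  1 vs larger child 14 at index 11, swap → [-11, -20, 16, 4, 14, 0, -13, -12, -19, -14, 1]
sift down from index 4: already satisfies heap property
sift down from index 3: already satisfies heap property
sift down from index 2:
  -20 vs larger child 14 at index 5, swap → [-11, 14, 16, 4, -20, 0, -13, -12, -19, -14, 1]
  -20 vs larger child 1 at index 11, swap → [-11, 14, 16, 4, 1, 0, -13, -12, -19, -14, -20]
sift down from index 1:
  -11 vs larger child 16 at index 3, swap → [16, 14, -11, 4, 1, 0, -13, -12, -19, -14, -20]
  -11 vs larger child 0 at index 6, swap → [16, 14, 0, 4, 1, -11, -13, -12, -19, -14, -20]

[16, 14, 0, 4, 1, -11, -13, -12, -19, -14, -20]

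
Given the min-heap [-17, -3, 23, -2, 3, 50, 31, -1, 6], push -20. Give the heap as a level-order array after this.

[-20, -17, 23, -2, -3, 50, 31, -1, 6, 3]

append -20 at index 9 → [-17, -3, 23, -2, 3, 50, 31, -1, 6, -20]
-20 < parent 3 at index 4, swap → [-17, -3, 23, -2, -20, 50, 31, -1, 6, 3]
-20 < parent -3 at index 1, swap → [-17, -20, 23, -2, -3, 50, 31, -1, 6, 3]
-20 < parent -17 at index 0, swap → [-20, -17, 23, -2, -3, 50, 31, -1, 6, 3]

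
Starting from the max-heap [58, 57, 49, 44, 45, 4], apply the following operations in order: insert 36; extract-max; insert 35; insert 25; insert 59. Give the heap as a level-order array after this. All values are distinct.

[59, 57, 49, 45, 36, 4, 35, 25, 44]

insert 36:
  append 36 at index 6 → [58, 57, 49, 44, 45, 4, 36] (no swap needed)
extract-max → returns 58:
  remove root 58; move last element 36 to root → [36, 57, 49, 44, 45, 4]
  36 vs larger child 57 at index 1, swap → [57, 36, 49, 44, 45, 4]
  36 vs larger child 45 at index 4, swap → [57, 45, 49, 44, 36, 4]
insert 35:
  append 35 at index 6 → [57, 45, 49, 44, 36, 4, 35] (no swap needed)
insert 25:
  append 25 at index 7 → [57, 45, 49, 44, 36, 4, 35, 25] (no swap needed)
insert 59:
  append 59 at index 8 → [57, 45, 49, 44, 36, 4, 35, 25, 59]
  59 > parent 44 at index 3, swap → [57, 45, 49, 59, 36, 4, 35, 25, 44]
  59 > parent 45 at index 1, swap → [57, 59, 49, 45, 36, 4, 35, 25, 44]
  59 > parent 57 at index 0, swap → [59, 57, 49, 45, 36, 4, 35, 25, 44]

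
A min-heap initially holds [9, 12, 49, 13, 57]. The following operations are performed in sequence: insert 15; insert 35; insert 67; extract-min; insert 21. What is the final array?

[12, 13, 15, 21, 57, 49, 35, 67]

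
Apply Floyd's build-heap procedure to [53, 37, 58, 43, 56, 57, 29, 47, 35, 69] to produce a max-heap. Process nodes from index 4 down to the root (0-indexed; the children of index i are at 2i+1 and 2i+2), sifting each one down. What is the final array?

sift down from index 4:
  56 vs only child 69 at index 9, swap → [53, 37, 58, 43, 69, 57, 29, 47, 35, 56]
sift down from index 3:
  43 vs larger child 47 at index 7, swap → [53, 37, 58, 47, 69, 57, 29, 43, 35, 56]
sift down from index 2: already satisfies heap property
sift down from index 1:
  37 vs larger child 69 at index 4, swap → [53, 69, 58, 47, 37, 57, 29, 43, 35, 56]
  37 vs only child 56 at index 9, swap → [53, 69, 58, 47, 56, 57, 29, 43, 35, 37]
sift down from index 0:
  53 vs larger child 69 at index 1, swap → [69, 53, 58, 47, 56, 57, 29, 43, 35, 37]
  53 vs larger child 56 at index 4, swap → [69, 56, 58, 47, 53, 57, 29, 43, 35, 37]

[69, 56, 58, 47, 53, 57, 29, 43, 35, 37]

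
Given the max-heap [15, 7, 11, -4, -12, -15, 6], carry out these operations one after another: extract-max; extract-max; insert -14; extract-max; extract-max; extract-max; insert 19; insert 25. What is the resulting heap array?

[25, 19, -14, -15, -12]

extract-max → returns 15:
  remove root 15; move last element 6 to root → [6, 7, 11, -4, -12, -15]
  6 vs larger child 11 at index 2, swap → [11, 7, 6, -4, -12, -15]
extract-max → returns 11:
  remove root 11; move last element -15 to root → [-15, 7, 6, -4, -12]
  -15 vs larger child 7 at index 1, swap → [7, -15, 6, -4, -12]
  -15 vs larger child -4 at index 3, swap → [7, -4, 6, -15, -12]
insert -14:
  append -14 at index 5 → [7, -4, 6, -15, -12, -14] (no swap needed)
extract-max → returns 7:
  remove root 7; move last element -14 to root → [-14, -4, 6, -15, -12]
  -14 vs larger child 6 at index 2, swap → [6, -4, -14, -15, -12]
extract-max → returns 6:
  remove root 6; move last element -12 to root → [-12, -4, -14, -15]
  -12 vs larger child -4 at index 1, swap → [-4, -12, -14, -15]
extract-max → returns -4:
  remove root -4; move last element -15 to root → [-15, -12, -14]
  -15 vs larger child -12 at index 1, swap → [-12, -15, -14]
insert 19:
  append 19 at index 3 → [-12, -15, -14, 19]
  19 > parent -15 at index 1, swap → [-12, 19, -14, -15]
  19 > parent -12 at index 0, swap → [19, -12, -14, -15]
insert 25:
  append 25 at index 4 → [19, -12, -14, -15, 25]
  25 > parent -12 at index 1, swap → [19, 25, -14, -15, -12]
  25 > parent 19 at index 0, swap → [25, 19, -14, -15, -12]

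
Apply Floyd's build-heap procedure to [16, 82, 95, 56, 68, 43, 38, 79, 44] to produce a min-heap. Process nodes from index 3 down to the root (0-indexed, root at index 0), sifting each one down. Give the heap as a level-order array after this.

[16, 44, 38, 56, 68, 43, 95, 79, 82]

sift down from index 3:
  56 vs smaller child 44 at index 8, swap → [16, 82, 95, 44, 68, 43, 38, 79, 56]
sift down from index 2:
  95 vs smaller child 38 at index 6, swap → [16, 82, 38, 44, 68, 43, 95, 79, 56]
sift down from index 1:
  82 vs smaller child 44 at index 3, swap → [16, 44, 38, 82, 68, 43, 95, 79, 56]
  82 vs smaller child 56 at index 8, swap → [16, 44, 38, 56, 68, 43, 95, 79, 82]
sift down from index 0: already satisfies heap property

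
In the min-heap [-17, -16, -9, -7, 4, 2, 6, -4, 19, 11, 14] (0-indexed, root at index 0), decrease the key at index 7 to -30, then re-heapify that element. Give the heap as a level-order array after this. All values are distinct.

set index 7 from -4 to -30 → [-17, -16, -9, -7, 4, 2, 6, -30, 19, 11, 14]
-30 < parent -7 at index 3, swap → [-17, -16, -9, -30, 4, 2, 6, -7, 19, 11, 14]
-30 < parent -16 at index 1, swap → [-17, -30, -9, -16, 4, 2, 6, -7, 19, 11, 14]
-30 < parent -17 at index 0, swap → [-30, -17, -9, -16, 4, 2, 6, -7, 19, 11, 14]

[-30, -17, -9, -16, 4, 2, 6, -7, 19, 11, 14]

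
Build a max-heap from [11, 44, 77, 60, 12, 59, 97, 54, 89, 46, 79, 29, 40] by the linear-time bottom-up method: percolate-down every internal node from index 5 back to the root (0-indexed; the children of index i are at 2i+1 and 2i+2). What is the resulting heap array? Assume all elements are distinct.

sift down from index 5: already satisfies heap property
sift down from index 4:
  12 vs larger child 79 at index 10, swap → [11, 44, 77, 60, 79, 59, 97, 54, 89, 46, 12, 29, 40]
sift down from index 3:
  60 vs larger child 89 at index 8, swap → [11, 44, 77, 89, 79, 59, 97, 54, 60, 46, 12, 29, 40]
sift down from index 2:
  77 vs larger child 97 at index 6, swap → [11, 44, 97, 89, 79, 59, 77, 54, 60, 46, 12, 29, 40]
sift down from index 1:
  44 vs larger child 89 at index 3, swap → [11, 89, 97, 44, 79, 59, 77, 54, 60, 46, 12, 29, 40]
  44 vs larger child 60 at index 8, swap → [11, 89, 97, 60, 79, 59, 77, 54, 44, 46, 12, 29, 40]
sift down from index 0:
  11 vs larger child 97 at index 2, swap → [97, 89, 11, 60, 79, 59, 77, 54, 44, 46, 12, 29, 40]
  11 vs larger child 77 at index 6, swap → [97, 89, 77, 60, 79, 59, 11, 54, 44, 46, 12, 29, 40]

[97, 89, 77, 60, 79, 59, 11, 54, 44, 46, 12, 29, 40]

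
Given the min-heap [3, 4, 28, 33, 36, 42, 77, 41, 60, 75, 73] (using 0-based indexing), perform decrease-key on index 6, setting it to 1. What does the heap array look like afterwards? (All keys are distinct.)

[1, 4, 3, 33, 36, 42, 28, 41, 60, 75, 73]

set index 6 from 77 to 1 → [3, 4, 28, 33, 36, 42, 1, 41, 60, 75, 73]
1 < parent 28 at index 2, swap → [3, 4, 1, 33, 36, 42, 28, 41, 60, 75, 73]
1 < parent 3 at index 0, swap → [1, 4, 3, 33, 36, 42, 28, 41, 60, 75, 73]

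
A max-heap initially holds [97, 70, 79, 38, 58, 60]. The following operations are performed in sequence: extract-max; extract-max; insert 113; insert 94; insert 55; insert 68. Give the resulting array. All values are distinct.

[113, 70, 94, 68, 58, 60, 55, 38]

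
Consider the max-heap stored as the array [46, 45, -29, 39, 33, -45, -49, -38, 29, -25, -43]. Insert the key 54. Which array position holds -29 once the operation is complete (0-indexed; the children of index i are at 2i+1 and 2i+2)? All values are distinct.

5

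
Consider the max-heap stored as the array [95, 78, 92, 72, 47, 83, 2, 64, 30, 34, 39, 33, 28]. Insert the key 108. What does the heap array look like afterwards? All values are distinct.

[108, 78, 95, 72, 47, 83, 92, 64, 30, 34, 39, 33, 28, 2]

append 108 at index 13 → [95, 78, 92, 72, 47, 83, 2, 64, 30, 34, 39, 33, 28, 108]
108 > parent 2 at index 6, swap → [95, 78, 92, 72, 47, 83, 108, 64, 30, 34, 39, 33, 28, 2]
108 > parent 92 at index 2, swap → [95, 78, 108, 72, 47, 83, 92, 64, 30, 34, 39, 33, 28, 2]
108 > parent 95 at index 0, swap → [108, 78, 95, 72, 47, 83, 92, 64, 30, 34, 39, 33, 28, 2]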